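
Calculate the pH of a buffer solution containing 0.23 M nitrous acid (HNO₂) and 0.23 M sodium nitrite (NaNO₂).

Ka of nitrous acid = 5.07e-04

pKa = -log(5.07e-04) = 3.29. pH = pKa + log([A⁻]/[HA]) = 3.29 + log(0.23/0.23)

pH = 3.29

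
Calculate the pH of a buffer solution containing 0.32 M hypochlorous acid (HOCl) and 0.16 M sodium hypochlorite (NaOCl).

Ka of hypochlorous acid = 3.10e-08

pKa = -log(3.10e-08) = 7.51. pH = pKa + log([A⁻]/[HA]) = 7.51 + log(0.16/0.32)

pH = 7.21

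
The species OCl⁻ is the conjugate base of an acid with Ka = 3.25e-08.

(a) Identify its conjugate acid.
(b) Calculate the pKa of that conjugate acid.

(a) The conjugate acid is formed by adding one H⁺ to OCl⁻, giving HOCl. (b) pKa = -log(Ka) = -log(3.25e-08) = 7.49.

Conjugate acid: HOCl; pK_a = 7.49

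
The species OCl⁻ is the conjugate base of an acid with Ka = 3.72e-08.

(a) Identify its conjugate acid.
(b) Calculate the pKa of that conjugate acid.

(a) The conjugate acid is formed by adding one H⁺ to OCl⁻, giving HOCl. (b) pKa = -log(Ka) = -log(3.72e-08) = 7.43.

Conjugate acid: HOCl; pK_a = 7.43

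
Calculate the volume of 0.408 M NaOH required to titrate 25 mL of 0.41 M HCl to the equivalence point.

At equivalence: moles acid = moles base. moles HCl = 0.41 × 25/1000 = 0.01025 mol. V_base = moles / 0.408 × 1000 = 25.1 mL.

V_{base} = 25.1 mL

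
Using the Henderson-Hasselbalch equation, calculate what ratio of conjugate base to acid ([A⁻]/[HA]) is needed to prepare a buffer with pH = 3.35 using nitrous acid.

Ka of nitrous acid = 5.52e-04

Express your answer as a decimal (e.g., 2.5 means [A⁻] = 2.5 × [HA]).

pKa = -log(5.52e-04) = 3.2581. pH = pKa + log([A⁻]/[HA]), so log([A⁻]/[HA]) = pH − pKa = 3.35 − 3.2581 = 0.0919. [A⁻]/[HA] = 10^(0.0919) = 1.24

[A⁻]/[HA] = 1.24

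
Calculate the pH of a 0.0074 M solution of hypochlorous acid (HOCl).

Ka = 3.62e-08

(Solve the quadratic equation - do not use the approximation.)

x² + Ka×x - Ka×C = 0. Using quadratic formula: [H⁺] = 1.6349e-05

pH = 4.79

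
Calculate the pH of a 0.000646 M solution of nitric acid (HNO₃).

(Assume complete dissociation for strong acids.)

[H⁺] = 0.000646 M for strong acid. pH = -log[H⁺] = -log(0.000646)

pH = 3.19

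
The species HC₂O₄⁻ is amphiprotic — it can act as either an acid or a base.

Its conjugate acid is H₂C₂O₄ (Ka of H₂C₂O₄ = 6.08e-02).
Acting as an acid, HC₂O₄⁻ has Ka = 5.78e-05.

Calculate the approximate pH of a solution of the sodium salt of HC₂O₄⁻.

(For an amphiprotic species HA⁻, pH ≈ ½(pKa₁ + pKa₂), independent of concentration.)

pKa₁ = -log(6.08e-02) = 1.22; pKa₂ = -log(5.78e-05) = 4.24. For an amphiprotic species, pH ≈ ½(pKa₁ + pKa₂) = ½(1.22 + 4.24) = 2.73.

pH = 2.73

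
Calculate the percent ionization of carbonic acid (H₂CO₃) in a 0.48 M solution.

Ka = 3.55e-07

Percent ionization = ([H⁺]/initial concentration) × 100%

Using Ka equilibrium: x² + Ka×x - Ka×C = 0. Solving: [H⁺] = 4.1262e-04. Percent = (4.1262e-04/0.48) × 100

Percent ionization = 0.086%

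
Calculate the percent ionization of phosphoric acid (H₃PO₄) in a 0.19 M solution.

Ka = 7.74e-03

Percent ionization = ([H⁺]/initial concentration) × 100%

Using Ka equilibrium: x² + Ka×x - Ka×C = 0. Solving: [H⁺] = 3.4673e-02. Percent = (3.4673e-02/0.19) × 100

Percent ionization = 18.2%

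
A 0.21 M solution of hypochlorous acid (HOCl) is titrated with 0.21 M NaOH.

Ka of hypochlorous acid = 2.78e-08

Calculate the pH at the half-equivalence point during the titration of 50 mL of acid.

At half-equivalence [HA] = [A⁻], so Henderson-Hasselbalch gives pH = pKa = -log(2.78e-08) = 7.56.

pH = pKa = 7.56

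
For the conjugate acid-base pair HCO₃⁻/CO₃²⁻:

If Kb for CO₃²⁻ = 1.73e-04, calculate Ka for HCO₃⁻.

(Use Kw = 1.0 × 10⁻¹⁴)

For a conjugate pair Ka × Kb = Kw, so Ka = Kw/Kb = 1.0 × 10⁻¹⁴ / 1.73e-04 = 5.78e-11.

K_a = 5.78e-11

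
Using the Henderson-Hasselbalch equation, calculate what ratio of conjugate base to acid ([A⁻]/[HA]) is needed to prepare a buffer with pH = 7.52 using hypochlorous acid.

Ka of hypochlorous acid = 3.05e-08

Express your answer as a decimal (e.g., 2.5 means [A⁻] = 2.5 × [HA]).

pKa = -log(3.05e-08) = 7.5157. pH = pKa + log([A⁻]/[HA]), so log([A⁻]/[HA]) = pH − pKa = 7.52 − 7.5157 = 0.0043. [A⁻]/[HA] = 10^(0.0043) = 1.01

[A⁻]/[HA] = 1.01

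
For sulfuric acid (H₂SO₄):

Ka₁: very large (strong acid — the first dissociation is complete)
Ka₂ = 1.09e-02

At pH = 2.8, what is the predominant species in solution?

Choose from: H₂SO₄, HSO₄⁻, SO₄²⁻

The first dissociation is complete, so H₂SO₄ itself is never the predominant species in water; pKa₂ = -log(1.09e-02) = 1.96. For a polyprotic acid the predominant species crosses at each pKa: below pKa_n the protonated form dominates, above it the deprotonated form does. At pH = 2.8, the predominant species is SO₄²⁻.

SO₄²⁻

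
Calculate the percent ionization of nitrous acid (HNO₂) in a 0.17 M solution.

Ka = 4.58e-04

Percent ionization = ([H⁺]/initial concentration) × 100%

Using Ka equilibrium: x² + Ka×x - Ka×C = 0. Solving: [H⁺] = 8.5978e-03. Percent = (8.5978e-03/0.17) × 100

Percent ionization = 5.06%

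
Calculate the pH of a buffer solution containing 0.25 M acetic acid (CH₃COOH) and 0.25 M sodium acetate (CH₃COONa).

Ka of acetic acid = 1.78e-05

pKa = -log(1.78e-05) = 4.75. pH = pKa + log([A⁻]/[HA]) = 4.75 + log(0.25/0.25)

pH = 4.75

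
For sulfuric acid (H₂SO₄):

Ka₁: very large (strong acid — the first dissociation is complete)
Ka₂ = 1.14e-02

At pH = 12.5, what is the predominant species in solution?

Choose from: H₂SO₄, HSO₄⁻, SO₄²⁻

The first dissociation is complete, so H₂SO₄ itself is never the predominant species in water; pKa₂ = -log(1.14e-02) = 1.94. For a polyprotic acid the predominant species crosses at each pKa: below pKa_n the protonated form dominates, above it the deprotonated form does. At pH = 12.5, the predominant species is SO₄²⁻.

SO₄²⁻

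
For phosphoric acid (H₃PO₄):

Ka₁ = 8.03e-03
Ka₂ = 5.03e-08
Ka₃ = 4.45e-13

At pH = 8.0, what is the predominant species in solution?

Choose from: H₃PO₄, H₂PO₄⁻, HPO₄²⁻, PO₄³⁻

pKa₁ = 2.10, pKa₂ = 7.30, pKa₃ = 12.35. For a polyprotic acid the predominant species crosses at each pKa: below pKa_n the protonated form dominates, above it the deprotonated form does. At pH = 8.0, the predominant species is HPO₄²⁻.

HPO₄²⁻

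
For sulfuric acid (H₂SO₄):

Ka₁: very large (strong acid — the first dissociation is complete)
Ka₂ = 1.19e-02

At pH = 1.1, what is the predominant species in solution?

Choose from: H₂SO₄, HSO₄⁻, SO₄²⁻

The first dissociation is complete, so H₂SO₄ itself is never the predominant species in water; pKa₂ = -log(1.19e-02) = 1.92. For a polyprotic acid the predominant species crosses at each pKa: below pKa_n the protonated form dominates, above it the deprotonated form does. At pH = 1.1, the predominant species is HSO₄⁻.

HSO₄⁻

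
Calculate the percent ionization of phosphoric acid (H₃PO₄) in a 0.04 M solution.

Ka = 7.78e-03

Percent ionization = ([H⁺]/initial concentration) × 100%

Using Ka equilibrium: x² + Ka×x - Ka×C = 0. Solving: [H⁺] = 1.4175e-02. Percent = (1.4175e-02/0.04) × 100

Percent ionization = 35.4%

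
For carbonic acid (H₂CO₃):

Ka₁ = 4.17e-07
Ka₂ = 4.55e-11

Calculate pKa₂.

pKa₂ = -log(Ka₂) = -log(4.55e-11) = 10.34.

pK_{a2} = 10.34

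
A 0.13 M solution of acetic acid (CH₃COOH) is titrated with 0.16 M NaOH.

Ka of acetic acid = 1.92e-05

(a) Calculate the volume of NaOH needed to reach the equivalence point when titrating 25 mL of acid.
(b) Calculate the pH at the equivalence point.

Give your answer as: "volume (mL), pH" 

moles acid = 0.13 × 25/1000 = 0.00325 mol; V_base = moles/0.16 × 1000 = 20.3 mL. At equivalence only the conjugate base is present: [A⁻] = 0.00325/0.045 = 7.1724e-02 M. Kb = Kw/Ka = 5.21e-10; [OH⁻] = √(Kb × [A⁻]) = 6.1120e-06; pOH = 5.21; pH = 14 - pOH = 8.79.

V = 20.3 mL, pH = 8.79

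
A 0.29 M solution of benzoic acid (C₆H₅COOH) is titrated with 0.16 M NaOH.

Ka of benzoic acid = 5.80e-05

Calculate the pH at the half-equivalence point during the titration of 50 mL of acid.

At half-equivalence [HA] = [A⁻], so Henderson-Hasselbalch gives pH = pKa = -log(5.80e-05) = 4.24.

pH = pKa = 4.24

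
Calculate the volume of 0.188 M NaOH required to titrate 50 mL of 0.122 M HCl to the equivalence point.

At equivalence: moles acid = moles base. moles HCl = 0.122 × 50/1000 = 0.0061 mol. V_base = moles / 0.188 × 1000 = 32.4 mL.

V_{base} = 32.4 mL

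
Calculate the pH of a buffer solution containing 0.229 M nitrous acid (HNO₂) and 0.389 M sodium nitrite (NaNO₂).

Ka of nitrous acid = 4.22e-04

pKa = -log(4.22e-04) = 3.37. pH = pKa + log([A⁻]/[HA]) = 3.37 + log(0.389/0.229)

pH = 3.60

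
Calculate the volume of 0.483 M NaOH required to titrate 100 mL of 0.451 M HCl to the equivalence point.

At equivalence: moles acid = moles base. moles HCl = 0.451 × 100/1000 = 0.0451 mol. V_base = moles / 0.483 × 1000 = 93.4 mL.

V_{base} = 93.4 mL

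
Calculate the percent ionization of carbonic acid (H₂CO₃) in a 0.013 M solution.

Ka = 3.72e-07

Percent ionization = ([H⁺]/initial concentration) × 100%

Using Ka equilibrium: x² + Ka×x - Ka×C = 0. Solving: [H⁺] = 6.9356e-05. Percent = (6.9356e-05/0.013) × 100

Percent ionization = 0.534%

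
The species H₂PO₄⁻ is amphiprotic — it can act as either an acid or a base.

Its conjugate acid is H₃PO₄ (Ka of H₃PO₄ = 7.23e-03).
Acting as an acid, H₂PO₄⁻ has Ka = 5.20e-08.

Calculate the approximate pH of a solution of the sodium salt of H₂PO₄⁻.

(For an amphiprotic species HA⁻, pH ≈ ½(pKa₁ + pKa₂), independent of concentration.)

pKa₁ = -log(7.23e-03) = 2.14; pKa₂ = -log(5.20e-08) = 7.28. For an amphiprotic species, pH ≈ ½(pKa₁ + pKa₂) = ½(2.14 + 7.28) = 4.71.

pH = 4.71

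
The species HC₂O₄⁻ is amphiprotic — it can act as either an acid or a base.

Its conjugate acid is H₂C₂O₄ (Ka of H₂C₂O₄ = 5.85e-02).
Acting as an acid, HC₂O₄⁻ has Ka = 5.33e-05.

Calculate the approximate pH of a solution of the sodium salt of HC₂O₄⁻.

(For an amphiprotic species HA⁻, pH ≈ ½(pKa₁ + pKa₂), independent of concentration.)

pKa₁ = -log(5.85e-02) = 1.23; pKa₂ = -log(5.33e-05) = 4.27. For an amphiprotic species, pH ≈ ½(pKa₁ + pKa₂) = ½(1.23 + 4.27) = 2.75.

pH = 2.75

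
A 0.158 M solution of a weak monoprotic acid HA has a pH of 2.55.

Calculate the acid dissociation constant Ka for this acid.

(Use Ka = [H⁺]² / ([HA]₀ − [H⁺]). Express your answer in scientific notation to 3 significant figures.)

[H⁺] = 10^(−pH) = 10^(−2.55) = 2.818e-03 M. For HA ⇌ H⁺ + A⁻, Ka = [H⁺][A⁻]/[HA] = [H⁺]² / ([HA]₀ − [H⁺]) = (2.818e-03)² / (0.158 − 2.818e-03) = 5.12e-05.

K_a = 5.12e-05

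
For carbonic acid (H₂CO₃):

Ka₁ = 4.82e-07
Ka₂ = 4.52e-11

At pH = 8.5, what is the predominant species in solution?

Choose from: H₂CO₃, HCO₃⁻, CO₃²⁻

pKa₁ = 6.32, pKa₂ = 10.34. For a polyprotic acid the predominant species crosses at each pKa: below pKa_n the protonated form dominates, above it the deprotonated form does. At pH = 8.5, the predominant species is HCO₃⁻.

HCO₃⁻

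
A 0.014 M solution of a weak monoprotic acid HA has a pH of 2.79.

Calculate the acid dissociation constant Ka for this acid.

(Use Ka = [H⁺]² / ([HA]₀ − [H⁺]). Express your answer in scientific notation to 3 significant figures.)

[H⁺] = 10^(−pH) = 10^(−2.79) = 1.622e-03 M. For HA ⇌ H⁺ + A⁻, Ka = [H⁺][A⁻]/[HA] = [H⁺]² / ([HA]₀ − [H⁺]) = (1.622e-03)² / (0.014 − 1.622e-03) = 2.12e-04.

K_a = 2.12e-04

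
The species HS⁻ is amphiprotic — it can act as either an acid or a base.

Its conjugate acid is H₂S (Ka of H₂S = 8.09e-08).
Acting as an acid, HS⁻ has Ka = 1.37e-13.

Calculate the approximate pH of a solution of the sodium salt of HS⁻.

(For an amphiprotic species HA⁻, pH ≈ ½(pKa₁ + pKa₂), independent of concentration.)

pKa₁ = -log(8.09e-08) = 7.09; pKa₂ = -log(1.37e-13) = 12.86. For an amphiprotic species, pH ≈ ½(pKa₁ + pKa₂) = ½(7.09 + 12.86) = 9.98.

pH = 9.98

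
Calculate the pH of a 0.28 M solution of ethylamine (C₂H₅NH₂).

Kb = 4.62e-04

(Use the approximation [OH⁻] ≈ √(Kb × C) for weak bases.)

[OH⁻] = √(Kb × C) = √(4.62e-04 × 0.28) = 1.1374e-02. pOH = 1.94, pH = 14 - pOH

pH = 12.06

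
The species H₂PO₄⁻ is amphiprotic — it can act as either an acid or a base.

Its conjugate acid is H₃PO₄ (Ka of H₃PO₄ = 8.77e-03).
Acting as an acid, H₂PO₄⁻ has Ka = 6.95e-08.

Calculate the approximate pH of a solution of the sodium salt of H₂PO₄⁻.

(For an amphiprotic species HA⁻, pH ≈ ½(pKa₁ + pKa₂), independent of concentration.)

pKa₁ = -log(8.77e-03) = 2.06; pKa₂ = -log(6.95e-08) = 7.16. For an amphiprotic species, pH ≈ ½(pKa₁ + pKa₂) = ½(2.06 + 7.16) = 4.61.

pH = 4.61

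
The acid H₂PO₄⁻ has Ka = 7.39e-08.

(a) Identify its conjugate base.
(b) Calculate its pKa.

(a) The conjugate base is formed by removing one H⁺ from H₂PO₄⁻, giving HPO₄²⁻. (b) pKa = -log(Ka) = -log(7.39e-08) = 7.13.

Conjugate base: HPO₄²⁻; pK_a = 7.13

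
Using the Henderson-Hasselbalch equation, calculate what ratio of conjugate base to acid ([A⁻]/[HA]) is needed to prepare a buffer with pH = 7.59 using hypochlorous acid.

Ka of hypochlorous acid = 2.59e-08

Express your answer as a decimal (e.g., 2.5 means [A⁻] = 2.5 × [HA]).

pKa = -log(2.59e-08) = 7.5867. pH = pKa + log([A⁻]/[HA]), so log([A⁻]/[HA]) = pH − pKa = 7.59 − 7.5867 = 0.0033. [A⁻]/[HA] = 10^(0.0033) = 1.01

[A⁻]/[HA] = 1.01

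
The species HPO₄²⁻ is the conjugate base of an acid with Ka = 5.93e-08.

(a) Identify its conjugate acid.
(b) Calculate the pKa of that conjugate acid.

(a) The conjugate acid is formed by adding one H⁺ to HPO₄²⁻, giving H₂PO₄⁻. (b) pKa = -log(Ka) = -log(5.93e-08) = 7.23.

Conjugate acid: H₂PO₄⁻; pK_a = 7.23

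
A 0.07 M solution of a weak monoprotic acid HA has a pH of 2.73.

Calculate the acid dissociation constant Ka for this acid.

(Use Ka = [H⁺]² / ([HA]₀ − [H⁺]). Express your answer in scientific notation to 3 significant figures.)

[H⁺] = 10^(−pH) = 10^(−2.73) = 1.862e-03 M. For HA ⇌ H⁺ + A⁻, Ka = [H⁺][A⁻]/[HA] = [H⁺]² / ([HA]₀ − [H⁺]) = (1.862e-03)² / (0.07 − 1.862e-03) = 5.09e-05.

K_a = 5.09e-05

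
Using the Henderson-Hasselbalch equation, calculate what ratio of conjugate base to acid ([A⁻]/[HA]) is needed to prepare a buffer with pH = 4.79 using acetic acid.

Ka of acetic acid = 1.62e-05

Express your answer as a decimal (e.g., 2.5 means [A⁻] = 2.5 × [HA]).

pKa = -log(1.62e-05) = 4.7905. pH = pKa + log([A⁻]/[HA]), so log([A⁻]/[HA]) = pH − pKa = 4.79 − 4.7905 = -0.0005. [A⁻]/[HA] = 10^(-0.0005) = 0.999

[A⁻]/[HA] = 0.999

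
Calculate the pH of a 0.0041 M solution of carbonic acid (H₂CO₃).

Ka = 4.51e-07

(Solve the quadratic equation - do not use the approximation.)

x² + Ka×x - Ka×C = 0. Using quadratic formula: [H⁺] = 4.2776e-05

pH = 4.37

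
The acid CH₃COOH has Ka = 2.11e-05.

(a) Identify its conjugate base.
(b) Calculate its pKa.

(a) The conjugate base is formed by removing one H⁺ from CH₃COOH, giving CH₃COO⁻. (b) pKa = -log(Ka) = -log(2.11e-05) = 4.68.

Conjugate base: CH₃COO⁻; pK_a = 4.68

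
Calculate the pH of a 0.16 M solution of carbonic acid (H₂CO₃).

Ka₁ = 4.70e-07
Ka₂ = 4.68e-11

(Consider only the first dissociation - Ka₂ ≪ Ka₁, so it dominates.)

First dissociation dominates. From Ka₁ = [H⁺][HA⁻]/[H₂A], x² + Ka₁·x − Ka₁·C = 0 with C = 0.16 M and Ka₁ = 4.70e-07. Solving: [H⁺] = (−Ka₁ + √(Ka₁² + 4·Ka₁·C)) / 2 = 2.7399e-04 M. pH = -log(2.7399e-04) = 3.56.

pH = 3.56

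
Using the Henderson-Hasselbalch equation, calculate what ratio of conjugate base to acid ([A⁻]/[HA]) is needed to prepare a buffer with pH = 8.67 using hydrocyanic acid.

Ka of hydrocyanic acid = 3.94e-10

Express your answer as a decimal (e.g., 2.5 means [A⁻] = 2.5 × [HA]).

pKa = -log(3.94e-10) = 9.4045. pH = pKa + log([A⁻]/[HA]), so log([A⁻]/[HA]) = pH − pKa = 8.67 − 9.4045 = -0.7345. [A⁻]/[HA] = 10^(-0.7345) = 0.184

[A⁻]/[HA] = 0.184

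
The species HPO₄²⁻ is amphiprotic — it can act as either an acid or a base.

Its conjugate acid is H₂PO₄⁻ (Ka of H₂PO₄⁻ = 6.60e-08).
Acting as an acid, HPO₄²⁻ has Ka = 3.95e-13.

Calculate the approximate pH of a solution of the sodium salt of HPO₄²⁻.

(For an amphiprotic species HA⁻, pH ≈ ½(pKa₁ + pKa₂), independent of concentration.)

pKa₁ = -log(6.60e-08) = 7.18; pKa₂ = -log(3.95e-13) = 12.40. For an amphiprotic species, pH ≈ ½(pKa₁ + pKa₂) = ½(7.18 + 12.40) = 9.79.

pH = 9.79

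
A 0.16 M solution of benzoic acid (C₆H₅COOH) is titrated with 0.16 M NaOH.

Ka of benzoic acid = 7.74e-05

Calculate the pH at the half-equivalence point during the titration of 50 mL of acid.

At half-equivalence [HA] = [A⁻], so Henderson-Hasselbalch gives pH = pKa = -log(7.74e-05) = 4.11.

pH = pKa = 4.11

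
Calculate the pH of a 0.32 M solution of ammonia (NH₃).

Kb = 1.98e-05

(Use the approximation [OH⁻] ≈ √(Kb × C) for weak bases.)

[OH⁻] = √(Kb × C) = √(1.98e-05 × 0.32) = 2.5171e-03. pOH = 2.60, pH = 14 - pOH

pH = 11.40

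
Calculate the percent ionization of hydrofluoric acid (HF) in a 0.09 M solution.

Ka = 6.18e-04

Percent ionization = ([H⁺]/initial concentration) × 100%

Using Ka equilibrium: x² + Ka×x - Ka×C = 0. Solving: [H⁺] = 7.1553e-03. Percent = (7.1553e-03/0.09) × 100

Percent ionization = 7.95%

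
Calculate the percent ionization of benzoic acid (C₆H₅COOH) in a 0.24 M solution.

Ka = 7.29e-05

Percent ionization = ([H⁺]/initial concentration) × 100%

Using Ka equilibrium: x² + Ka×x - Ka×C = 0. Solving: [H⁺] = 4.1465e-03. Percent = (4.1465e-03/0.24) × 100

Percent ionization = 1.73%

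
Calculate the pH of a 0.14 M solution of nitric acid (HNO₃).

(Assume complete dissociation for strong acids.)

[H⁺] = 0.14 M for strong acid. pH = -log[H⁺] = -log(0.14)

pH = 0.85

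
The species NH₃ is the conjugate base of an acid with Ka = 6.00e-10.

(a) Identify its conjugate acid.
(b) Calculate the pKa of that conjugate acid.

(a) The conjugate acid is formed by adding one H⁺ to NH₃, giving NH₄⁺. (b) pKa = -log(Ka) = -log(6.00e-10) = 9.22.

Conjugate acid: NH₄⁺; pK_a = 9.22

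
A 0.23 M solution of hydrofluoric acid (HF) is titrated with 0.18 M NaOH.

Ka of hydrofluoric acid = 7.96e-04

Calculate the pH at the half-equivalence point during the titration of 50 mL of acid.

At half-equivalence [HA] = [A⁻], so Henderson-Hasselbalch gives pH = pKa = -log(7.96e-04) = 3.10.

pH = pKa = 3.10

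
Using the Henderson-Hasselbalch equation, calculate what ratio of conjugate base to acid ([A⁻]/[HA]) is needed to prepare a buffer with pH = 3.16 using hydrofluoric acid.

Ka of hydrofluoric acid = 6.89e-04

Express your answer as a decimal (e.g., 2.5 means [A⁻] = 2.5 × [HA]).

pKa = -log(6.89e-04) = 3.1618. pH = pKa + log([A⁻]/[HA]), so log([A⁻]/[HA]) = pH − pKa = 3.16 − 3.1618 = -0.0018. [A⁻]/[HA] = 10^(-0.0018) = 0.996

[A⁻]/[HA] = 0.996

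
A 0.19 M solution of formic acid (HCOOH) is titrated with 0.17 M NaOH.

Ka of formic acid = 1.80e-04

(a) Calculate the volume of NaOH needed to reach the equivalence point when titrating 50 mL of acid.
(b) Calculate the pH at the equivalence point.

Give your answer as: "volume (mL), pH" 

moles acid = 0.19 × 50/1000 = 0.0095 mol; V_base = moles/0.17 × 1000 = 55.9 mL. At equivalence only the conjugate base is present: [A⁻] = 0.0095/0.106 = 8.9722e-02 M. Kb = Kw/Ka = 5.56e-11; [OH⁻] = √(Kb × [A⁻]) = 2.2326e-06; pOH = 5.65; pH = 14 - pOH = 8.35.

V = 55.9 mL, pH = 8.35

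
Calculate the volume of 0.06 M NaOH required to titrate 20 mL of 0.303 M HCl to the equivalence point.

At equivalence: moles acid = moles base. moles HCl = 0.303 × 20/1000 = 0.00606 mol. V_base = moles / 0.06 × 1000 = 101.0 mL.

V_{base} = 101.0 mL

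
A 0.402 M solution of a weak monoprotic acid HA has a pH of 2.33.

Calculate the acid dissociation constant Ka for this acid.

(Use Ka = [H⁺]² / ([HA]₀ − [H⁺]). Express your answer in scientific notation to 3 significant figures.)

[H⁺] = 10^(−pH) = 10^(−2.33) = 4.677e-03 M. For HA ⇌ H⁺ + A⁻, Ka = [H⁺][A⁻]/[HA] = [H⁺]² / ([HA]₀ − [H⁺]) = (4.677e-03)² / (0.402 − 4.677e-03) = 5.51e-05.

K_a = 5.51e-05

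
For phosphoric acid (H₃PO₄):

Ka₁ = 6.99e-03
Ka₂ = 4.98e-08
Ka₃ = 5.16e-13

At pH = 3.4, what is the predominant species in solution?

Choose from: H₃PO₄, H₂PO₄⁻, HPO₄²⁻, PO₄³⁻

pKa₁ = 2.16, pKa₂ = 7.30, pKa₃ = 12.29. For a polyprotic acid the predominant species crosses at each pKa: below pKa_n the protonated form dominates, above it the deprotonated form does. At pH = 3.4, the predominant species is H₂PO₄⁻.

H₂PO₄⁻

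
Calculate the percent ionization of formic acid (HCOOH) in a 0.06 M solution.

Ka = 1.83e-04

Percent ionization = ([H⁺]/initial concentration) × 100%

Using Ka equilibrium: x² + Ka×x - Ka×C = 0. Solving: [H⁺] = 3.2234e-03. Percent = (3.2234e-03/0.06) × 100

Percent ionization = 5.37%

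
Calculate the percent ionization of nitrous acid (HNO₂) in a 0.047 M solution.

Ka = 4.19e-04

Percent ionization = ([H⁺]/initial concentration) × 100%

Using Ka equilibrium: x² + Ka×x - Ka×C = 0. Solving: [H⁺] = 4.2331e-03. Percent = (4.2331e-03/0.047) × 100

Percent ionization = 9.01%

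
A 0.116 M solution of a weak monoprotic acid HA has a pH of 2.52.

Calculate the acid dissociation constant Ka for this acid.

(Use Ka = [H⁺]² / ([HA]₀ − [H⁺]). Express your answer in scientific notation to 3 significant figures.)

[H⁺] = 10^(−pH) = 10^(−2.52) = 3.020e-03 M. For HA ⇌ H⁺ + A⁻, Ka = [H⁺][A⁻]/[HA] = [H⁺]² / ([HA]₀ − [H⁺]) = (3.020e-03)² / (0.116 − 3.020e-03) = 8.07e-05.

K_a = 8.07e-05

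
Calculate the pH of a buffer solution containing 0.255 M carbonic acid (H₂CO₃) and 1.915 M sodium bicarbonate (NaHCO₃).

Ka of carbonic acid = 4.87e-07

pKa = -log(4.87e-07) = 6.31. pH = pKa + log([A⁻]/[HA]) = 6.31 + log(1.915/0.255)

pH = 7.19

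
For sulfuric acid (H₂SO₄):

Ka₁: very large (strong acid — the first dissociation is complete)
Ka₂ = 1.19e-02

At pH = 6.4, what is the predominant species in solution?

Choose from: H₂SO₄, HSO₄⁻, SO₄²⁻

The first dissociation is complete, so H₂SO₄ itself is never the predominant species in water; pKa₂ = -log(1.19e-02) = 1.92. For a polyprotic acid the predominant species crosses at each pKa: below pKa_n the protonated form dominates, above it the deprotonated form does. At pH = 6.4, the predominant species is SO₄²⁻.

SO₄²⁻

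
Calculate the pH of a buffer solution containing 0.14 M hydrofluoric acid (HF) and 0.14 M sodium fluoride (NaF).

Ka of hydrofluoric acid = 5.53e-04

pKa = -log(5.53e-04) = 3.26. pH = pKa + log([A⁻]/[HA]) = 3.26 + log(0.14/0.14)

pH = 3.26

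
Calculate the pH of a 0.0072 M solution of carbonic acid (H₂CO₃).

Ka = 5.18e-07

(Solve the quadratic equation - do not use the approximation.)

x² + Ka×x - Ka×C = 0. Using quadratic formula: [H⁺] = 6.0812e-05

pH = 4.22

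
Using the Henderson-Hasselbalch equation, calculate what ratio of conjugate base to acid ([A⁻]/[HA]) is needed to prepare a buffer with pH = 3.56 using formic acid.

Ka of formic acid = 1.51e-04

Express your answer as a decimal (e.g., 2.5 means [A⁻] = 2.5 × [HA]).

pKa = -log(1.51e-04) = 3.8210. pH = pKa + log([A⁻]/[HA]), so log([A⁻]/[HA]) = pH − pKa = 3.56 − 3.8210 = -0.2610. [A⁻]/[HA] = 10^(-0.2610) = 0.548

[A⁻]/[HA] = 0.548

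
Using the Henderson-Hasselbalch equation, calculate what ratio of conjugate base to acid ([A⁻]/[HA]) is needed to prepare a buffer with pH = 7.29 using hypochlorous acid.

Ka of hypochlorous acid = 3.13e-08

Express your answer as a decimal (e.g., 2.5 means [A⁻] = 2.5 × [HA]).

pKa = -log(3.13e-08) = 7.5045. pH = pKa + log([A⁻]/[HA]), so log([A⁻]/[HA]) = pH − pKa = 7.29 − 7.5045 = -0.2145. [A⁻]/[HA] = 10^(-0.2145) = 0.610

[A⁻]/[HA] = 0.610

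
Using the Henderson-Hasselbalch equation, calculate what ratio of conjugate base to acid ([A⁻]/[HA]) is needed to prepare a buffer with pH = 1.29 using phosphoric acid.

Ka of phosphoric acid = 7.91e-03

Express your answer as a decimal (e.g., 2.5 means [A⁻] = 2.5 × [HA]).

pKa = -log(7.91e-03) = 2.1018. pH = pKa + log([A⁻]/[HA]), so log([A⁻]/[HA]) = pH − pKa = 1.29 − 2.1018 = -0.8118. [A⁻]/[HA] = 10^(-0.8118) = 0.154

[A⁻]/[HA] = 0.154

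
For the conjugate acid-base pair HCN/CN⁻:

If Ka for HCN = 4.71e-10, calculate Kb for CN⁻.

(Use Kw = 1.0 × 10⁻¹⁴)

For a conjugate pair Ka × Kb = Kw, so Kb = Kw/Ka = 1.0 × 10⁻¹⁴ / 4.71e-10 = 2.12e-05.

K_b = 2.12e-05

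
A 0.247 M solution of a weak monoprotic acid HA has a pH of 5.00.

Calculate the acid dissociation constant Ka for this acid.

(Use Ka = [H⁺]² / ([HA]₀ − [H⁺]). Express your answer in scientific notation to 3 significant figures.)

[H⁺] = 10^(−pH) = 10^(−5.00) = 1.000e-05 M. For HA ⇌ H⁺ + A⁻, Ka = [H⁺][A⁻]/[HA] = [H⁺]² / ([HA]₀ − [H⁺]) = (1.000e-05)² / (0.247 − 1.000e-05) = 4.05e-10.

K_a = 4.05e-10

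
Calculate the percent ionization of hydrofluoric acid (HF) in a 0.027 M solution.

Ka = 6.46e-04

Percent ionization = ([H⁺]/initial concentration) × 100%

Using Ka equilibrium: x² + Ka×x - Ka×C = 0. Solving: [H⁺] = 3.8658e-03. Percent = (3.8658e-03/0.027) × 100

Percent ionization = 14.3%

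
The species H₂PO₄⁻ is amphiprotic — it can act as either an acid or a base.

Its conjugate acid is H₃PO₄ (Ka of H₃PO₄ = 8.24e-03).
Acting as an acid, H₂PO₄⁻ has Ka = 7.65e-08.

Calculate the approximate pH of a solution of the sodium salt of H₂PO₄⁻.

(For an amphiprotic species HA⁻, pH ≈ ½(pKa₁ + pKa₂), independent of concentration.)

pKa₁ = -log(8.24e-03) = 2.08; pKa₂ = -log(7.65e-08) = 7.12. For an amphiprotic species, pH ≈ ½(pKa₁ + pKa₂) = ½(2.08 + 7.12) = 4.60.

pH = 4.60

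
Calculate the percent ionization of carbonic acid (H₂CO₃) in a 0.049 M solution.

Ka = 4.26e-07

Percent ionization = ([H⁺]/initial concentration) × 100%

Using Ka equilibrium: x² + Ka×x - Ka×C = 0. Solving: [H⁺] = 1.4427e-04. Percent = (1.4427e-04/0.049) × 100

Percent ionization = 0.294%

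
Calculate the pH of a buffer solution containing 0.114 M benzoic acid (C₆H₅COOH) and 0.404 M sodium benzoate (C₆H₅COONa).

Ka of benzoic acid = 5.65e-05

pKa = -log(5.65e-05) = 4.25. pH = pKa + log([A⁻]/[HA]) = 4.25 + log(0.404/0.114)

pH = 4.80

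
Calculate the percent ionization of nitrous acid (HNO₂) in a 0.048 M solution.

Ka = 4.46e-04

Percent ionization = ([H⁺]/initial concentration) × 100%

Using Ka equilibrium: x² + Ka×x - Ka×C = 0. Solving: [H⁺] = 4.4092e-03. Percent = (4.4092e-03/0.048) × 100

Percent ionization = 9.19%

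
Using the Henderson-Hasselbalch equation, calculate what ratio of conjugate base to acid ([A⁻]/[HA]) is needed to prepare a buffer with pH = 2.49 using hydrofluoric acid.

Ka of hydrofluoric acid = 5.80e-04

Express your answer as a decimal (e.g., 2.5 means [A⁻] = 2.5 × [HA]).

pKa = -log(5.80e-04) = 3.2366. pH = pKa + log([A⁻]/[HA]), so log([A⁻]/[HA]) = pH − pKa = 2.49 − 3.2366 = -0.7466. [A⁻]/[HA] = 10^(-0.7466) = 0.179

[A⁻]/[HA] = 0.179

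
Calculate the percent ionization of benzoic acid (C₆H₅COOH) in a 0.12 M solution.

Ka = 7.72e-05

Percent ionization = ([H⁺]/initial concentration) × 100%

Using Ka equilibrium: x² + Ka×x - Ka×C = 0. Solving: [H⁺] = 3.0053e-03. Percent = (3.0053e-03/0.12) × 100

Percent ionization = 2.5%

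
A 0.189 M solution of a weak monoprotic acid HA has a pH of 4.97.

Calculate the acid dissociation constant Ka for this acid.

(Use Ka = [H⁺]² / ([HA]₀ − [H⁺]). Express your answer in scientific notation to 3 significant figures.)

[H⁺] = 10^(−pH) = 10^(−4.97) = 1.072e-05 M. For HA ⇌ H⁺ + A⁻, Ka = [H⁺][A⁻]/[HA] = [H⁺]² / ([HA]₀ − [H⁺]) = (1.072e-05)² / (0.189 − 1.072e-05) = 6.08e-10.

K_a = 6.08e-10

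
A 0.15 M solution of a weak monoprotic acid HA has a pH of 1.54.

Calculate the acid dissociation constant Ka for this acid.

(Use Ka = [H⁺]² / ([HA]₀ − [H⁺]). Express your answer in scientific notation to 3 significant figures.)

[H⁺] = 10^(−pH) = 10^(−1.54) = 2.884e-02 M. For HA ⇌ H⁺ + A⁻, Ka = [H⁺][A⁻]/[HA] = [H⁺]² / ([HA]₀ − [H⁺]) = (2.884e-02)² / (0.15 − 2.884e-02) = 6.87e-03.

K_a = 6.87e-03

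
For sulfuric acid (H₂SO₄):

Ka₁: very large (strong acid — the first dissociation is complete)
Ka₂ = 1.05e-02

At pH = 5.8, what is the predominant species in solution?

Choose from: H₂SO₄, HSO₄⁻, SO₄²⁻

The first dissociation is complete, so H₂SO₄ itself is never the predominant species in water; pKa₂ = -log(1.05e-02) = 1.98. For a polyprotic acid the predominant species crosses at each pKa: below pKa_n the protonated form dominates, above it the deprotonated form does. At pH = 5.8, the predominant species is SO₄²⁻.

SO₄²⁻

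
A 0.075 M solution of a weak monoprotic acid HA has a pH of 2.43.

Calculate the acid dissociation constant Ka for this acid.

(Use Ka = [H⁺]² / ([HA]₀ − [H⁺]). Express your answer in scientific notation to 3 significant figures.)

[H⁺] = 10^(−pH) = 10^(−2.43) = 3.715e-03 M. For HA ⇌ H⁺ + A⁻, Ka = [H⁺][A⁻]/[HA] = [H⁺]² / ([HA]₀ − [H⁺]) = (3.715e-03)² / (0.075 − 3.715e-03) = 1.94e-04.

K_a = 1.94e-04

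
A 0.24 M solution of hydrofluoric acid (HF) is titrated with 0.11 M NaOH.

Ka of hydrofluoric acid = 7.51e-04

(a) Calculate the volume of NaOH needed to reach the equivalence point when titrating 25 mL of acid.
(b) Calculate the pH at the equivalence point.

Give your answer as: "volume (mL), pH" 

moles acid = 0.24 × 25/1000 = 0.006 mol; V_base = moles/0.11 × 1000 = 54.5 mL. At equivalence only the conjugate base is present: [A⁻] = 0.006/0.080 = 7.5429e-02 M. Kb = Kw/Ka = 1.33e-11; [OH⁻] = √(Kb × [A⁻]) = 1.0022e-06; pOH = 6.00; pH = 14 - pOH = 8.00.

V = 54.5 mL, pH = 8.00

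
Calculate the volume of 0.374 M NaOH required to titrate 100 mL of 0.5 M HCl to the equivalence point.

At equivalence: moles acid = moles base. moles HCl = 0.5 × 100/1000 = 0.05 mol. V_base = moles / 0.374 × 1000 = 133.7 mL.

V_{base} = 133.7 mL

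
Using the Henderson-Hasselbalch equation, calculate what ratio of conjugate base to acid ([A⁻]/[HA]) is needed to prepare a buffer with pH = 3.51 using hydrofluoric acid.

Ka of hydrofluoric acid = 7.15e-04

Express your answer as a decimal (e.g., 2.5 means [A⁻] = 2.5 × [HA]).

pKa = -log(7.15e-04) = 3.1457. pH = pKa + log([A⁻]/[HA]), so log([A⁻]/[HA]) = pH − pKa = 3.51 − 3.1457 = 0.3643. [A⁻]/[HA] = 10^(0.3643) = 2.31

[A⁻]/[HA] = 2.31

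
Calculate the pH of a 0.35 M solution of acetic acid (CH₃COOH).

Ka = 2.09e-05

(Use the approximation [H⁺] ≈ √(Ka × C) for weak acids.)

[H⁺] = √(Ka × C) = √(2.09e-05 × 0.35) = 2.7046e-03. pH = -log(2.7046e-03)

pH = 2.57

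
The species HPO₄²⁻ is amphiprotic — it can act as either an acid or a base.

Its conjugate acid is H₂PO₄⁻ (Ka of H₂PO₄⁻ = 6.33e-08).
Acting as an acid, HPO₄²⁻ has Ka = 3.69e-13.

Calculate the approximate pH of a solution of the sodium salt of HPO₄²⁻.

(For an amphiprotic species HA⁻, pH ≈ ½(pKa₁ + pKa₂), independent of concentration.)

pKa₁ = -log(6.33e-08) = 7.20; pKa₂ = -log(3.69e-13) = 12.43. For an amphiprotic species, pH ≈ ½(pKa₁ + pKa₂) = ½(7.20 + 12.43) = 9.82.

pH = 9.82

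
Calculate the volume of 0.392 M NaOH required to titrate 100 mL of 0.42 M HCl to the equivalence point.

At equivalence: moles acid = moles base. moles HCl = 0.42 × 100/1000 = 0.042 mol. V_base = moles / 0.392 × 1000 = 107.1 mL.

V_{base} = 107.1 mL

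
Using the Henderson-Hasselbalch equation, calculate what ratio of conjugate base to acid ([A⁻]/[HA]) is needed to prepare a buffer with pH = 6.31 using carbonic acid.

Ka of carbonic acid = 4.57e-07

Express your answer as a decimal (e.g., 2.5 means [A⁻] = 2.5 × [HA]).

pKa = -log(4.57e-07) = 6.3401. pH = pKa + log([A⁻]/[HA]), so log([A⁻]/[HA]) = pH − pKa = 6.31 − 6.3401 = -0.0301. [A⁻]/[HA] = 10^(-0.0301) = 0.933

[A⁻]/[HA] = 0.933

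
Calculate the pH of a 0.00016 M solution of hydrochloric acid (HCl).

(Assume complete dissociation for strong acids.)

[H⁺] = 0.00016 M for strong acid. pH = -log[H⁺] = -log(0.00016)

pH = 3.80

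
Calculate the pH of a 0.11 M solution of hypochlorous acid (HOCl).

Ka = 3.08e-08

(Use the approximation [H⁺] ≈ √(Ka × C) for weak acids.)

[H⁺] = √(Ka × C) = √(3.08e-08 × 0.11) = 5.8207e-05. pH = -log(5.8207e-05)

pH = 4.24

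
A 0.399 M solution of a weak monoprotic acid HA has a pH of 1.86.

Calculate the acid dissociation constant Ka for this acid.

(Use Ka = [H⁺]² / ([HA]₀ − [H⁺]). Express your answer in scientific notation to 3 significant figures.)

[H⁺] = 10^(−pH) = 10^(−1.86) = 1.380e-02 M. For HA ⇌ H⁺ + A⁻, Ka = [H⁺][A⁻]/[HA] = [H⁺]² / ([HA]₀ − [H⁺]) = (1.380e-02)² / (0.399 − 1.380e-02) = 4.95e-04.

K_a = 4.95e-04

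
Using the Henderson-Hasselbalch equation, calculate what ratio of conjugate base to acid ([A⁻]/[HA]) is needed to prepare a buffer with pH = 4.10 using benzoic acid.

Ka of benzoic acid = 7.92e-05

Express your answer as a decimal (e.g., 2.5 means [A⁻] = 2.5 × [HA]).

pKa = -log(7.92e-05) = 4.1013. pH = pKa + log([A⁻]/[HA]), so log([A⁻]/[HA]) = pH − pKa = 4.10 − 4.1013 = -0.0013. [A⁻]/[HA] = 10^(-0.0013) = 0.997

[A⁻]/[HA] = 0.997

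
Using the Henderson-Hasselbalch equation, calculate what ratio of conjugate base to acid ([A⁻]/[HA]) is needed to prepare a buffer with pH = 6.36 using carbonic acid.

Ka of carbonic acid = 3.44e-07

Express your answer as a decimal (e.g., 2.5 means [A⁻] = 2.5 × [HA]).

pKa = -log(3.44e-07) = 6.4634. pH = pKa + log([A⁻]/[HA]), so log([A⁻]/[HA]) = pH − pKa = 6.36 − 6.4634 = -0.1034. [A⁻]/[HA] = 10^(-0.1034) = 0.788

[A⁻]/[HA] = 0.788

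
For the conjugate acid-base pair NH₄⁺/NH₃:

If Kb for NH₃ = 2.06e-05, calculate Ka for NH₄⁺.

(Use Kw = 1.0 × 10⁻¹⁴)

For a conjugate pair Ka × Kb = Kw, so Ka = Kw/Kb = 1.0 × 10⁻¹⁴ / 2.06e-05 = 4.85e-10.

K_a = 4.85e-10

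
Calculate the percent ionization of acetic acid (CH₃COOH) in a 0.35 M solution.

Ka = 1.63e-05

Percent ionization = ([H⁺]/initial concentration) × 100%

Using Ka equilibrium: x² + Ka×x - Ka×C = 0. Solving: [H⁺] = 2.3804e-03. Percent = (2.3804e-03/0.35) × 100

Percent ionization = 0.68%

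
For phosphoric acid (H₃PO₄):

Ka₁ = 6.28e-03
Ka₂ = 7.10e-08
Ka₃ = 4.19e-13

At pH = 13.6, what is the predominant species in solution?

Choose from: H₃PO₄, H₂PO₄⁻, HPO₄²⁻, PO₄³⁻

pKa₁ = 2.20, pKa₂ = 7.15, pKa₃ = 12.38. For a polyprotic acid the predominant species crosses at each pKa: below pKa_n the protonated form dominates, above it the deprotonated form does. At pH = 13.6, the predominant species is PO₄³⁻.

PO₄³⁻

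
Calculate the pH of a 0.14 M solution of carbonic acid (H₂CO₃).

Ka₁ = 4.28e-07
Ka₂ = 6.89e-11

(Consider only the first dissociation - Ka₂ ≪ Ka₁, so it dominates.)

First dissociation dominates. From Ka₁ = [H⁺][HA⁻]/[H₂A], x² + Ka₁·x − Ka₁·C = 0 with C = 0.14 M and Ka₁ = 4.28e-07. Solving: [H⁺] = (−Ka₁ + √(Ka₁² + 4·Ka₁·C)) / 2 = 2.4457e-04 M. pH = -log(2.4457e-04) = 3.61.

pH = 3.61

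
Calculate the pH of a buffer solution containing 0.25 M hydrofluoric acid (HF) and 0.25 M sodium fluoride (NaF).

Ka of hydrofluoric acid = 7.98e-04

pKa = -log(7.98e-04) = 3.10. pH = pKa + log([A⁻]/[HA]) = 3.10 + log(0.25/0.25)

pH = 3.10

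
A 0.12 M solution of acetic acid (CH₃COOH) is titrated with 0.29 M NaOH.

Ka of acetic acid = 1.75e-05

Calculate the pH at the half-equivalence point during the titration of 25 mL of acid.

At half-equivalence [HA] = [A⁻], so Henderson-Hasselbalch gives pH = pKa = -log(1.75e-05) = 4.76.

pH = pKa = 4.76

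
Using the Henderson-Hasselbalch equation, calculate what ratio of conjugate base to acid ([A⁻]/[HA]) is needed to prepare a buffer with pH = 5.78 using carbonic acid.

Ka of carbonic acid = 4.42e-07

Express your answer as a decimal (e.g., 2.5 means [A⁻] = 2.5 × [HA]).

pKa = -log(4.42e-07) = 6.3546. pH = pKa + log([A⁻]/[HA]), so log([A⁻]/[HA]) = pH − pKa = 5.78 − 6.3546 = -0.5746. [A⁻]/[HA] = 10^(-0.5746) = 0.266

[A⁻]/[HA] = 0.266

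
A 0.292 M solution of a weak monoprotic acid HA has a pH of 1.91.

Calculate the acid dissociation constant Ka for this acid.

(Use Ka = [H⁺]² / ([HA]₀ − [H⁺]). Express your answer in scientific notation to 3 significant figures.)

[H⁺] = 10^(−pH) = 10^(−1.91) = 1.230e-02 M. For HA ⇌ H⁺ + A⁻, Ka = [H⁺][A⁻]/[HA] = [H⁺]² / ([HA]₀ − [H⁺]) = (1.230e-02)² / (0.292 − 1.230e-02) = 5.41e-04.

K_a = 5.41e-04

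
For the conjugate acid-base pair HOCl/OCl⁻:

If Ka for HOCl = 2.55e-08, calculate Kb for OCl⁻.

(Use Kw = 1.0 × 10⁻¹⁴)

For a conjugate pair Ka × Kb = Kw, so Kb = Kw/Ka = 1.0 × 10⁻¹⁴ / 2.55e-08 = 3.92e-07.

K_b = 3.92e-07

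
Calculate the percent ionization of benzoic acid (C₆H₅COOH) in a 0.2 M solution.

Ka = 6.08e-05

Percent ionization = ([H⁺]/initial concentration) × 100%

Using Ka equilibrium: x² + Ka×x - Ka×C = 0. Solving: [H⁺] = 3.4569e-03. Percent = (3.4569e-03/0.2) × 100

Percent ionization = 1.73%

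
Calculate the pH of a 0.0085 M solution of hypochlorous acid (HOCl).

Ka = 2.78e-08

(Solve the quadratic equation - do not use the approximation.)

x² + Ka×x - Ka×C = 0. Using quadratic formula: [H⁺] = 1.5358e-05

pH = 4.81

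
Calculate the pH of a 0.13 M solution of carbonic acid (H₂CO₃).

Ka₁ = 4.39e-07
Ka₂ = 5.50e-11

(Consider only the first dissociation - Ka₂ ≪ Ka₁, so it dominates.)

First dissociation dominates. From Ka₁ = [H⁺][HA⁻]/[H₂A], x² + Ka₁·x − Ka₁·C = 0 with C = 0.13 M and Ka₁ = 4.39e-07. Solving: [H⁺] = (−Ka₁ + √(Ka₁² + 4·Ka₁·C)) / 2 = 2.3867e-04 M. pH = -log(2.3867e-04) = 3.62.

pH = 3.62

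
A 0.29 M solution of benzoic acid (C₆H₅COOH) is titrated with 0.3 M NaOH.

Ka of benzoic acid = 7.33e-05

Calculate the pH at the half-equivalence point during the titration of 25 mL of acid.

At half-equivalence [HA] = [A⁻], so Henderson-Hasselbalch gives pH = pKa = -log(7.33e-05) = 4.13.

pH = pKa = 4.13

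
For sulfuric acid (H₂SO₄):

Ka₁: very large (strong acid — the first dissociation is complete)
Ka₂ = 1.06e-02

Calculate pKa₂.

pKa₂ = -log(Ka₂) = -log(1.06e-02) = 1.97.

pK_{a2} = 1.97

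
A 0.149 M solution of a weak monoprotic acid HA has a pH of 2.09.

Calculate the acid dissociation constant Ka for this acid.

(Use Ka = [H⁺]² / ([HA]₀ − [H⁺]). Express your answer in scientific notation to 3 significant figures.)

[H⁺] = 10^(−pH) = 10^(−2.09) = 8.128e-03 M. For HA ⇌ H⁺ + A⁻, Ka = [H⁺][A⁻]/[HA] = [H⁺]² / ([HA]₀ − [H⁺]) = (8.128e-03)² / (0.149 − 8.128e-03) = 4.69e-04.

K_a = 4.69e-04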